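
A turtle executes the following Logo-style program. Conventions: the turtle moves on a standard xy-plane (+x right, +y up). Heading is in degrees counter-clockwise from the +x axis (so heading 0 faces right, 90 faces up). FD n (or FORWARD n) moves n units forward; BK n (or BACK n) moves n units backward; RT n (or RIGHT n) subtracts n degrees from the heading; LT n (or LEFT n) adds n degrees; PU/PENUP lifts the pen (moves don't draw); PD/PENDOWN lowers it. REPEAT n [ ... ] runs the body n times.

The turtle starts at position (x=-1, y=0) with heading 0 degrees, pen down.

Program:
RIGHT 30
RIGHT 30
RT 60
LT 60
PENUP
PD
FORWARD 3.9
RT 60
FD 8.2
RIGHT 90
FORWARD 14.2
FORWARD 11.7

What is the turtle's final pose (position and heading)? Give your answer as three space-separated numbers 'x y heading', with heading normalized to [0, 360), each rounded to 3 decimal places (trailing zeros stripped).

Executing turtle program step by step:
Start: pos=(-1,0), heading=0, pen down
RT 30: heading 0 -> 330
RT 30: heading 330 -> 300
RT 60: heading 300 -> 240
LT 60: heading 240 -> 300
PU: pen up
PD: pen down
FD 3.9: (-1,0) -> (0.95,-3.377) [heading=300, draw]
RT 60: heading 300 -> 240
FD 8.2: (0.95,-3.377) -> (-3.15,-10.479) [heading=240, draw]
RT 90: heading 240 -> 150
FD 14.2: (-3.15,-10.479) -> (-15.448,-3.379) [heading=150, draw]
FD 11.7: (-15.448,-3.379) -> (-25.58,2.471) [heading=150, draw]
Final: pos=(-25.58,2.471), heading=150, 4 segment(s) drawn

Answer: -25.58 2.471 150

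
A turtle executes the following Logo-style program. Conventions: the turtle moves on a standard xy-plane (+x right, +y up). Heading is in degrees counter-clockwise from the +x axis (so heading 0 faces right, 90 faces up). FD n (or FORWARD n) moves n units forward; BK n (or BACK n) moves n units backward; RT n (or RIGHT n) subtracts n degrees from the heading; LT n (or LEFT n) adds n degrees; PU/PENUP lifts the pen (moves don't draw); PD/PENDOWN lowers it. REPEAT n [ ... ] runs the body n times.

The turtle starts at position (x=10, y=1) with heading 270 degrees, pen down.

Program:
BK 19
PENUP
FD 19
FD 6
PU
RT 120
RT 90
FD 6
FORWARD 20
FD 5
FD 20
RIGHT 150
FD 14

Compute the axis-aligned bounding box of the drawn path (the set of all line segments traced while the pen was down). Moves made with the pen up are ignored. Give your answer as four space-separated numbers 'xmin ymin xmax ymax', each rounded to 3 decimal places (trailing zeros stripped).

Answer: 10 1 10 20

Derivation:
Executing turtle program step by step:
Start: pos=(10,1), heading=270, pen down
BK 19: (10,1) -> (10,20) [heading=270, draw]
PU: pen up
FD 19: (10,20) -> (10,1) [heading=270, move]
FD 6: (10,1) -> (10,-5) [heading=270, move]
PU: pen up
RT 120: heading 270 -> 150
RT 90: heading 150 -> 60
FD 6: (10,-5) -> (13,0.196) [heading=60, move]
FD 20: (13,0.196) -> (23,17.517) [heading=60, move]
FD 5: (23,17.517) -> (25.5,21.847) [heading=60, move]
FD 20: (25.5,21.847) -> (35.5,39.167) [heading=60, move]
RT 150: heading 60 -> 270
FD 14: (35.5,39.167) -> (35.5,25.167) [heading=270, move]
Final: pos=(35.5,25.167), heading=270, 1 segment(s) drawn

Segment endpoints: x in {10, 10}, y in {1, 20}
xmin=10, ymin=1, xmax=10, ymax=20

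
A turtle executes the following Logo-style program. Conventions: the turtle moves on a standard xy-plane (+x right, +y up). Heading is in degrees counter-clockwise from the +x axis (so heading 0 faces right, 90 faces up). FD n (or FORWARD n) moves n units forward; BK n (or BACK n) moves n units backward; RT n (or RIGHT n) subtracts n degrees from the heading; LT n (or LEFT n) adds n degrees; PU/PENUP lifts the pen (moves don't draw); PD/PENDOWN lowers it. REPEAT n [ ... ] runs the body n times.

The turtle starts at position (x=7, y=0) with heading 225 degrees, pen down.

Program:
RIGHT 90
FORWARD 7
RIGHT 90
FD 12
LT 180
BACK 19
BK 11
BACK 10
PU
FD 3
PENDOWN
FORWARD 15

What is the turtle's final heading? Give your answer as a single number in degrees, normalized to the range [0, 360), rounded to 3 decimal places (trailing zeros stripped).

Executing turtle program step by step:
Start: pos=(7,0), heading=225, pen down
RT 90: heading 225 -> 135
FD 7: (7,0) -> (2.05,4.95) [heading=135, draw]
RT 90: heading 135 -> 45
FD 12: (2.05,4.95) -> (10.536,13.435) [heading=45, draw]
LT 180: heading 45 -> 225
BK 19: (10.536,13.435) -> (23.971,26.87) [heading=225, draw]
BK 11: (23.971,26.87) -> (31.749,34.648) [heading=225, draw]
BK 10: (31.749,34.648) -> (38.82,41.719) [heading=225, draw]
PU: pen up
FD 3: (38.82,41.719) -> (36.698,39.598) [heading=225, move]
PD: pen down
FD 15: (36.698,39.598) -> (26.092,28.991) [heading=225, draw]
Final: pos=(26.092,28.991), heading=225, 6 segment(s) drawn

Answer: 225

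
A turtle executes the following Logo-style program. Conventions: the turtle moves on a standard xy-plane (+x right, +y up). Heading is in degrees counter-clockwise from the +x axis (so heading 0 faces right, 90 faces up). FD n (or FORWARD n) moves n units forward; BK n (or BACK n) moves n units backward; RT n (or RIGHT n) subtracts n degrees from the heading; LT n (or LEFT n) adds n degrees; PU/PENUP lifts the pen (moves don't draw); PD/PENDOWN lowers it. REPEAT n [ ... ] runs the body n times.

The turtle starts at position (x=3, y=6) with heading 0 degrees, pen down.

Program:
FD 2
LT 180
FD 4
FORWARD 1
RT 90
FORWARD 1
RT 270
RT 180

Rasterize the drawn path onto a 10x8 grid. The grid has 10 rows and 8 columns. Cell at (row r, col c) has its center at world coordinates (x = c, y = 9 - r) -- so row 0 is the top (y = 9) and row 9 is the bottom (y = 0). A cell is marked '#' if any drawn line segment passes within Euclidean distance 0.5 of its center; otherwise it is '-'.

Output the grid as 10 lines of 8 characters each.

Answer: --------
--------
#-------
######--
--------
--------
--------
--------
--------
--------

Derivation:
Segment 0: (3,6) -> (5,6)
Segment 1: (5,6) -> (1,6)
Segment 2: (1,6) -> (0,6)
Segment 3: (0,6) -> (0,7)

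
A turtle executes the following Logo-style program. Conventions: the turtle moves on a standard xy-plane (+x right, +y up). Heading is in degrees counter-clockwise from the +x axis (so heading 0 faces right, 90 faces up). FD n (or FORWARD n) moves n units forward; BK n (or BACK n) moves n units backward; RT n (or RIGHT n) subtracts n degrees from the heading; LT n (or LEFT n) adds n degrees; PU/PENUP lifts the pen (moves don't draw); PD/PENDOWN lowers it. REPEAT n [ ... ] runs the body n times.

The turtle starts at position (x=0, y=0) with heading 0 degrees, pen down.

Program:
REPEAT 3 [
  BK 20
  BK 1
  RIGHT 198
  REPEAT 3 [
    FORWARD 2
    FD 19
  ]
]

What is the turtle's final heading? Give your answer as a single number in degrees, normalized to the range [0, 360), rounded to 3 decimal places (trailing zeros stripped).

Answer: 126

Derivation:
Executing turtle program step by step:
Start: pos=(0,0), heading=0, pen down
REPEAT 3 [
  -- iteration 1/3 --
  BK 20: (0,0) -> (-20,0) [heading=0, draw]
  BK 1: (-20,0) -> (-21,0) [heading=0, draw]
  RT 198: heading 0 -> 162
  REPEAT 3 [
    -- iteration 1/3 --
    FD 2: (-21,0) -> (-22.902,0.618) [heading=162, draw]
    FD 19: (-22.902,0.618) -> (-40.972,6.489) [heading=162, draw]
    -- iteration 2/3 --
    FD 2: (-40.972,6.489) -> (-42.874,7.107) [heading=162, draw]
    FD 19: (-42.874,7.107) -> (-60.944,12.979) [heading=162, draw]
    -- iteration 3/3 --
    FD 2: (-60.944,12.979) -> (-62.846,13.597) [heading=162, draw]
    FD 19: (-62.846,13.597) -> (-80.917,19.468) [heading=162, draw]
  ]
  -- iteration 2/3 --
  BK 20: (-80.917,19.468) -> (-61.895,13.288) [heading=162, draw]
  BK 1: (-61.895,13.288) -> (-60.944,12.979) [heading=162, draw]
  RT 198: heading 162 -> 324
  REPEAT 3 [
    -- iteration 1/3 --
    FD 2: (-60.944,12.979) -> (-59.326,11.803) [heading=324, draw]
    FD 19: (-59.326,11.803) -> (-43.955,0.635) [heading=324, draw]
    -- iteration 2/3 --
    FD 2: (-43.955,0.635) -> (-42.337,-0.54) [heading=324, draw]
    FD 19: (-42.337,-0.54) -> (-26.966,-11.708) [heading=324, draw]
    -- iteration 3/3 --
    FD 2: (-26.966,-11.708) -> (-25.348,-12.884) [heading=324, draw]
    FD 19: (-25.348,-12.884) -> (-9.976,-24.052) [heading=324, draw]
  ]
  -- iteration 3/3 --
  BK 20: (-9.976,-24.052) -> (-26.157,-12.296) [heading=324, draw]
  BK 1: (-26.157,-12.296) -> (-26.966,-11.708) [heading=324, draw]
  RT 198: heading 324 -> 126
  REPEAT 3 [
    -- iteration 1/3 --
    FD 2: (-26.966,-11.708) -> (-28.141,-10.09) [heading=126, draw]
    FD 19: (-28.141,-10.09) -> (-39.309,5.281) [heading=126, draw]
    -- iteration 2/3 --
    FD 2: (-39.309,5.281) -> (-40.485,6.899) [heading=126, draw]
    FD 19: (-40.485,6.899) -> (-51.653,22.27) [heading=126, draw]
    -- iteration 3/3 --
    FD 2: (-51.653,22.27) -> (-52.828,23.888) [heading=126, draw]
    FD 19: (-52.828,23.888) -> (-63.996,39.26) [heading=126, draw]
  ]
]
Final: pos=(-63.996,39.26), heading=126, 24 segment(s) drawn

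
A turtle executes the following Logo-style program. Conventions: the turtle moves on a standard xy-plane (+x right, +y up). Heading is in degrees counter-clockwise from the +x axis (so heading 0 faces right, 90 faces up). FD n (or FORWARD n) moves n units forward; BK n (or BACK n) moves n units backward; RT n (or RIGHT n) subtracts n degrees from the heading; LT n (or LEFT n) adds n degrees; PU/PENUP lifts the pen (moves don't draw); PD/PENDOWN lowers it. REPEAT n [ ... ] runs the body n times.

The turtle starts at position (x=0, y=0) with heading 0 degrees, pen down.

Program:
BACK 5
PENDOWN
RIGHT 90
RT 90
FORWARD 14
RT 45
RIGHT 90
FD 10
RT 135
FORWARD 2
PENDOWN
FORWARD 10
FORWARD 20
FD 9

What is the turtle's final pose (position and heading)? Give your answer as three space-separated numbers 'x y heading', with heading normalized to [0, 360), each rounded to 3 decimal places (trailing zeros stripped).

Answer: -11.929 -33.929 270

Derivation:
Executing turtle program step by step:
Start: pos=(0,0), heading=0, pen down
BK 5: (0,0) -> (-5,0) [heading=0, draw]
PD: pen down
RT 90: heading 0 -> 270
RT 90: heading 270 -> 180
FD 14: (-5,0) -> (-19,0) [heading=180, draw]
RT 45: heading 180 -> 135
RT 90: heading 135 -> 45
FD 10: (-19,0) -> (-11.929,7.071) [heading=45, draw]
RT 135: heading 45 -> 270
FD 2: (-11.929,7.071) -> (-11.929,5.071) [heading=270, draw]
PD: pen down
FD 10: (-11.929,5.071) -> (-11.929,-4.929) [heading=270, draw]
FD 20: (-11.929,-4.929) -> (-11.929,-24.929) [heading=270, draw]
FD 9: (-11.929,-24.929) -> (-11.929,-33.929) [heading=270, draw]
Final: pos=(-11.929,-33.929), heading=270, 7 segment(s) drawn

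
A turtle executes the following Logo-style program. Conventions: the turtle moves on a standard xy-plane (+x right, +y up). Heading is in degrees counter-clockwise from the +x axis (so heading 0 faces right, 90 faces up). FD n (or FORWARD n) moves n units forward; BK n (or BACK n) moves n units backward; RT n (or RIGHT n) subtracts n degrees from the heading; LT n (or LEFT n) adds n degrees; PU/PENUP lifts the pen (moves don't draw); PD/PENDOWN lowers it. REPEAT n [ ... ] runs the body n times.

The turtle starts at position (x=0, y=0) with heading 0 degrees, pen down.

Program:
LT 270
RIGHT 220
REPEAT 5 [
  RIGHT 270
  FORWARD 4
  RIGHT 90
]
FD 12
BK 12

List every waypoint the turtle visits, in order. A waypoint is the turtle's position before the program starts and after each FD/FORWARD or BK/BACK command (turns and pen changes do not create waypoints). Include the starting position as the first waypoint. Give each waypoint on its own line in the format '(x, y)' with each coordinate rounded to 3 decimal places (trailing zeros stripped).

Executing turtle program step by step:
Start: pos=(0,0), heading=0, pen down
LT 270: heading 0 -> 270
RT 220: heading 270 -> 50
REPEAT 5 [
  -- iteration 1/5 --
  RT 270: heading 50 -> 140
  FD 4: (0,0) -> (-3.064,2.571) [heading=140, draw]
  RT 90: heading 140 -> 50
  -- iteration 2/5 --
  RT 270: heading 50 -> 140
  FD 4: (-3.064,2.571) -> (-6.128,5.142) [heading=140, draw]
  RT 90: heading 140 -> 50
  -- iteration 3/5 --
  RT 270: heading 50 -> 140
  FD 4: (-6.128,5.142) -> (-9.193,7.713) [heading=140, draw]
  RT 90: heading 140 -> 50
  -- iteration 4/5 --
  RT 270: heading 50 -> 140
  FD 4: (-9.193,7.713) -> (-12.257,10.285) [heading=140, draw]
  RT 90: heading 140 -> 50
  -- iteration 5/5 --
  RT 270: heading 50 -> 140
  FD 4: (-12.257,10.285) -> (-15.321,12.856) [heading=140, draw]
  RT 90: heading 140 -> 50
]
FD 12: (-15.321,12.856) -> (-7.607,22.048) [heading=50, draw]
BK 12: (-7.607,22.048) -> (-15.321,12.856) [heading=50, draw]
Final: pos=(-15.321,12.856), heading=50, 7 segment(s) drawn
Waypoints (8 total):
(0, 0)
(-3.064, 2.571)
(-6.128, 5.142)
(-9.193, 7.713)
(-12.257, 10.285)
(-15.321, 12.856)
(-7.607, 22.048)
(-15.321, 12.856)

Answer: (0, 0)
(-3.064, 2.571)
(-6.128, 5.142)
(-9.193, 7.713)
(-12.257, 10.285)
(-15.321, 12.856)
(-7.607, 22.048)
(-15.321, 12.856)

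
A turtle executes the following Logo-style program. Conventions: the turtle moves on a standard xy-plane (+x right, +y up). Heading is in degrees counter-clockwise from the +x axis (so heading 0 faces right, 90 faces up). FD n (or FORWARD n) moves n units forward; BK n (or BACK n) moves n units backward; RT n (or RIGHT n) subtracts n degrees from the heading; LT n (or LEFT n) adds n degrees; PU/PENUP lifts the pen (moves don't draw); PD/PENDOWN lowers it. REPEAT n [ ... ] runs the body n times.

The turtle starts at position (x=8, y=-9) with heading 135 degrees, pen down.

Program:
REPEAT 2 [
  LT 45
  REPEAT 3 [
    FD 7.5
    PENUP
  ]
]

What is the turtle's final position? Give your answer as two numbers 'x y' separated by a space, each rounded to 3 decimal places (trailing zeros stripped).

Executing turtle program step by step:
Start: pos=(8,-9), heading=135, pen down
REPEAT 2 [
  -- iteration 1/2 --
  LT 45: heading 135 -> 180
  REPEAT 3 [
    -- iteration 1/3 --
    FD 7.5: (8,-9) -> (0.5,-9) [heading=180, draw]
    PU: pen up
    -- iteration 2/3 --
    FD 7.5: (0.5,-9) -> (-7,-9) [heading=180, move]
    PU: pen up
    -- iteration 3/3 --
    FD 7.5: (-7,-9) -> (-14.5,-9) [heading=180, move]
    PU: pen up
  ]
  -- iteration 2/2 --
  LT 45: heading 180 -> 225
  REPEAT 3 [
    -- iteration 1/3 --
    FD 7.5: (-14.5,-9) -> (-19.803,-14.303) [heading=225, move]
    PU: pen up
    -- iteration 2/3 --
    FD 7.5: (-19.803,-14.303) -> (-25.107,-19.607) [heading=225, move]
    PU: pen up
    -- iteration 3/3 --
    FD 7.5: (-25.107,-19.607) -> (-30.41,-24.91) [heading=225, move]
    PU: pen up
  ]
]
Final: pos=(-30.41,-24.91), heading=225, 1 segment(s) drawn

Answer: -30.41 -24.91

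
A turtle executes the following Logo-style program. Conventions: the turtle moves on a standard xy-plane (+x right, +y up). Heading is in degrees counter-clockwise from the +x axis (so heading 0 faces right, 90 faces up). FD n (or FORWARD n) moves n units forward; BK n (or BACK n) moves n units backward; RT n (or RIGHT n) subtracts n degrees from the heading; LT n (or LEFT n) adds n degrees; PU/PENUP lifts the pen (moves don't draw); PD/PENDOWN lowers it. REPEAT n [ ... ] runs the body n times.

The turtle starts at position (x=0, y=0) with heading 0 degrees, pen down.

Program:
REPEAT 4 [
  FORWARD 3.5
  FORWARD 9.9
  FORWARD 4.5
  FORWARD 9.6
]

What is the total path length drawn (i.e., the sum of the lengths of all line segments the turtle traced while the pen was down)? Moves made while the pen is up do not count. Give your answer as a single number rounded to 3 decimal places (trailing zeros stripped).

Answer: 110

Derivation:
Executing turtle program step by step:
Start: pos=(0,0), heading=0, pen down
REPEAT 4 [
  -- iteration 1/4 --
  FD 3.5: (0,0) -> (3.5,0) [heading=0, draw]
  FD 9.9: (3.5,0) -> (13.4,0) [heading=0, draw]
  FD 4.5: (13.4,0) -> (17.9,0) [heading=0, draw]
  FD 9.6: (17.9,0) -> (27.5,0) [heading=0, draw]
  -- iteration 2/4 --
  FD 3.5: (27.5,0) -> (31,0) [heading=0, draw]
  FD 9.9: (31,0) -> (40.9,0) [heading=0, draw]
  FD 4.5: (40.9,0) -> (45.4,0) [heading=0, draw]
  FD 9.6: (45.4,0) -> (55,0) [heading=0, draw]
  -- iteration 3/4 --
  FD 3.5: (55,0) -> (58.5,0) [heading=0, draw]
  FD 9.9: (58.5,0) -> (68.4,0) [heading=0, draw]
  FD 4.5: (68.4,0) -> (72.9,0) [heading=0, draw]
  FD 9.6: (72.9,0) -> (82.5,0) [heading=0, draw]
  -- iteration 4/4 --
  FD 3.5: (82.5,0) -> (86,0) [heading=0, draw]
  FD 9.9: (86,0) -> (95.9,0) [heading=0, draw]
  FD 4.5: (95.9,0) -> (100.4,0) [heading=0, draw]
  FD 9.6: (100.4,0) -> (110,0) [heading=0, draw]
]
Final: pos=(110,0), heading=0, 16 segment(s) drawn

Segment lengths:
  seg 1: (0,0) -> (3.5,0), length = 3.5
  seg 2: (3.5,0) -> (13.4,0), length = 9.9
  seg 3: (13.4,0) -> (17.9,0), length = 4.5
  seg 4: (17.9,0) -> (27.5,0), length = 9.6
  seg 5: (27.5,0) -> (31,0), length = 3.5
  seg 6: (31,0) -> (40.9,0), length = 9.9
  seg 7: (40.9,0) -> (45.4,0), length = 4.5
  seg 8: (45.4,0) -> (55,0), length = 9.6
  seg 9: (55,0) -> (58.5,0), length = 3.5
  seg 10: (58.5,0) -> (68.4,0), length = 9.9
  seg 11: (68.4,0) -> (72.9,0), length = 4.5
  seg 12: (72.9,0) -> (82.5,0), length = 9.6
  seg 13: (82.5,0) -> (86,0), length = 3.5
  seg 14: (86,0) -> (95.9,0), length = 9.9
  seg 15: (95.9,0) -> (100.4,0), length = 4.5
  seg 16: (100.4,0) -> (110,0), length = 9.6
Total = 110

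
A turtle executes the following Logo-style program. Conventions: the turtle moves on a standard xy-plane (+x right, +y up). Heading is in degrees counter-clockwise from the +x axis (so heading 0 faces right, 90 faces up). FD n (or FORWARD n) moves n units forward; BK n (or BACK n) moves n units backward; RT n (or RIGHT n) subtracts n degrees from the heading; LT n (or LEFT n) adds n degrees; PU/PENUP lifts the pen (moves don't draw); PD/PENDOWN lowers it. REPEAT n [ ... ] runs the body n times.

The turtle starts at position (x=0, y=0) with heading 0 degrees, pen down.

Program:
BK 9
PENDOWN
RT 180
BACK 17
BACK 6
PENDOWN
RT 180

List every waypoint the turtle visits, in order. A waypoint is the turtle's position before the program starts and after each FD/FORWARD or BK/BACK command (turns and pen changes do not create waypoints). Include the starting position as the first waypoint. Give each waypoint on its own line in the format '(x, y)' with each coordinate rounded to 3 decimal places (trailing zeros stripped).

Answer: (0, 0)
(-9, 0)
(8, 0)
(14, 0)

Derivation:
Executing turtle program step by step:
Start: pos=(0,0), heading=0, pen down
BK 9: (0,0) -> (-9,0) [heading=0, draw]
PD: pen down
RT 180: heading 0 -> 180
BK 17: (-9,0) -> (8,0) [heading=180, draw]
BK 6: (8,0) -> (14,0) [heading=180, draw]
PD: pen down
RT 180: heading 180 -> 0
Final: pos=(14,0), heading=0, 3 segment(s) drawn
Waypoints (4 total):
(0, 0)
(-9, 0)
(8, 0)
(14, 0)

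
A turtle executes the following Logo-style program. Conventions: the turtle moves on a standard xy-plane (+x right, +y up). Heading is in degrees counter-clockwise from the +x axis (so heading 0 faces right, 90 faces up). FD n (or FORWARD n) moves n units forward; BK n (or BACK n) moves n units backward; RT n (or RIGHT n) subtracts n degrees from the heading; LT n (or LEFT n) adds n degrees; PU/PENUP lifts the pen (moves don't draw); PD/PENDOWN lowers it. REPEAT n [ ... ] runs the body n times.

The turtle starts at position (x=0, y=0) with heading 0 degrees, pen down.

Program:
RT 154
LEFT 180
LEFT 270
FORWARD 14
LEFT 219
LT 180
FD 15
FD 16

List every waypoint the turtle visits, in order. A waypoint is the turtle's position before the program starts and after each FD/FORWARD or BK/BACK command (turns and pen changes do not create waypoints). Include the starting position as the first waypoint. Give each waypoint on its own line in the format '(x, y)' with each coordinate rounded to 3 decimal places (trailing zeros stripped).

Executing turtle program step by step:
Start: pos=(0,0), heading=0, pen down
RT 154: heading 0 -> 206
LT 180: heading 206 -> 26
LT 270: heading 26 -> 296
FD 14: (0,0) -> (6.137,-12.583) [heading=296, draw]
LT 219: heading 296 -> 155
LT 180: heading 155 -> 335
FD 15: (6.137,-12.583) -> (19.732,-18.922) [heading=335, draw]
FD 16: (19.732,-18.922) -> (34.233,-25.684) [heading=335, draw]
Final: pos=(34.233,-25.684), heading=335, 3 segment(s) drawn
Waypoints (4 total):
(0, 0)
(6.137, -12.583)
(19.732, -18.922)
(34.233, -25.684)

Answer: (0, 0)
(6.137, -12.583)
(19.732, -18.922)
(34.233, -25.684)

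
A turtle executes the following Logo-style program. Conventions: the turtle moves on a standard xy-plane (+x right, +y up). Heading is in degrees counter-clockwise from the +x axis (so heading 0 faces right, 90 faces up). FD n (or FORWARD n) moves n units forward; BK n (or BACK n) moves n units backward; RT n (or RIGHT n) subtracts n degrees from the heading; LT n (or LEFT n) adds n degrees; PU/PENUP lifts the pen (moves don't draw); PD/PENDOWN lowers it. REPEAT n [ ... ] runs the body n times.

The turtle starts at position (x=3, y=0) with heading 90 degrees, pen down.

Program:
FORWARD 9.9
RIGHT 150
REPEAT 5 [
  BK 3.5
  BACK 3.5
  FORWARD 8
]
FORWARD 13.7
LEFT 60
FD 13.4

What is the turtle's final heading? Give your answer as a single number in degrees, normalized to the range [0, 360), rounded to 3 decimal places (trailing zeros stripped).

Executing turtle program step by step:
Start: pos=(3,0), heading=90, pen down
FD 9.9: (3,0) -> (3,9.9) [heading=90, draw]
RT 150: heading 90 -> 300
REPEAT 5 [
  -- iteration 1/5 --
  BK 3.5: (3,9.9) -> (1.25,12.931) [heading=300, draw]
  BK 3.5: (1.25,12.931) -> (-0.5,15.962) [heading=300, draw]
  FD 8: (-0.5,15.962) -> (3.5,9.034) [heading=300, draw]
  -- iteration 2/5 --
  BK 3.5: (3.5,9.034) -> (1.75,12.065) [heading=300, draw]
  BK 3.5: (1.75,12.065) -> (0,15.096) [heading=300, draw]
  FD 8: (0,15.096) -> (4,8.168) [heading=300, draw]
  -- iteration 3/5 --
  BK 3.5: (4,8.168) -> (2.25,11.199) [heading=300, draw]
  BK 3.5: (2.25,11.199) -> (0.5,14.23) [heading=300, draw]
  FD 8: (0.5,14.23) -> (4.5,7.302) [heading=300, draw]
  -- iteration 4/5 --
  BK 3.5: (4.5,7.302) -> (2.75,10.333) [heading=300, draw]
  BK 3.5: (2.75,10.333) -> (1,13.364) [heading=300, draw]
  FD 8: (1,13.364) -> (5,6.436) [heading=300, draw]
  -- iteration 5/5 --
  BK 3.5: (5,6.436) -> (3.25,9.467) [heading=300, draw]
  BK 3.5: (3.25,9.467) -> (1.5,12.498) [heading=300, draw]
  FD 8: (1.5,12.498) -> (5.5,5.57) [heading=300, draw]
]
FD 13.7: (5.5,5.57) -> (12.35,-6.295) [heading=300, draw]
LT 60: heading 300 -> 0
FD 13.4: (12.35,-6.295) -> (25.75,-6.295) [heading=0, draw]
Final: pos=(25.75,-6.295), heading=0, 18 segment(s) drawn

Answer: 0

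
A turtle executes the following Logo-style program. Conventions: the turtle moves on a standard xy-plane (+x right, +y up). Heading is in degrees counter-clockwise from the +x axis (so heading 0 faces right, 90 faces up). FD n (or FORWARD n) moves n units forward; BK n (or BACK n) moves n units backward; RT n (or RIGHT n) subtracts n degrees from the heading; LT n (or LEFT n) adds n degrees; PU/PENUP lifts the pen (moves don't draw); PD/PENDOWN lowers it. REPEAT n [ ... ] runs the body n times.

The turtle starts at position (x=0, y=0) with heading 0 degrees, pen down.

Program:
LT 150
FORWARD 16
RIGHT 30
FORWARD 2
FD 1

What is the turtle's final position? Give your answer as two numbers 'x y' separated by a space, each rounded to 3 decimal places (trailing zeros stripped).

Answer: -15.356 10.598

Derivation:
Executing turtle program step by step:
Start: pos=(0,0), heading=0, pen down
LT 150: heading 0 -> 150
FD 16: (0,0) -> (-13.856,8) [heading=150, draw]
RT 30: heading 150 -> 120
FD 2: (-13.856,8) -> (-14.856,9.732) [heading=120, draw]
FD 1: (-14.856,9.732) -> (-15.356,10.598) [heading=120, draw]
Final: pos=(-15.356,10.598), heading=120, 3 segment(s) drawn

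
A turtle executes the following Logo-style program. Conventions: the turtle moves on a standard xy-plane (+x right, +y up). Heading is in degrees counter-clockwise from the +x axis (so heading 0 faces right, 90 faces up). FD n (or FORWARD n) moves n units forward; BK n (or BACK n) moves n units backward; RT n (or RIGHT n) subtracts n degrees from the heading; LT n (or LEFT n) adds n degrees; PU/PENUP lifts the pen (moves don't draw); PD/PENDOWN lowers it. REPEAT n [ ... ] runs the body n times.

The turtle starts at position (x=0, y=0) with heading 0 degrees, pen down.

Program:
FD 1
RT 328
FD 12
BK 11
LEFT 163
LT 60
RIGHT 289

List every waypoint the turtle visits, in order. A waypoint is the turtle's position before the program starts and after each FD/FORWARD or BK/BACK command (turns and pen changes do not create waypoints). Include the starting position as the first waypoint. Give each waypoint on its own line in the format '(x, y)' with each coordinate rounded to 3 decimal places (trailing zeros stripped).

Executing turtle program step by step:
Start: pos=(0,0), heading=0, pen down
FD 1: (0,0) -> (1,0) [heading=0, draw]
RT 328: heading 0 -> 32
FD 12: (1,0) -> (11.177,6.359) [heading=32, draw]
BK 11: (11.177,6.359) -> (1.848,0.53) [heading=32, draw]
LT 163: heading 32 -> 195
LT 60: heading 195 -> 255
RT 289: heading 255 -> 326
Final: pos=(1.848,0.53), heading=326, 3 segment(s) drawn
Waypoints (4 total):
(0, 0)
(1, 0)
(11.177, 6.359)
(1.848, 0.53)

Answer: (0, 0)
(1, 0)
(11.177, 6.359)
(1.848, 0.53)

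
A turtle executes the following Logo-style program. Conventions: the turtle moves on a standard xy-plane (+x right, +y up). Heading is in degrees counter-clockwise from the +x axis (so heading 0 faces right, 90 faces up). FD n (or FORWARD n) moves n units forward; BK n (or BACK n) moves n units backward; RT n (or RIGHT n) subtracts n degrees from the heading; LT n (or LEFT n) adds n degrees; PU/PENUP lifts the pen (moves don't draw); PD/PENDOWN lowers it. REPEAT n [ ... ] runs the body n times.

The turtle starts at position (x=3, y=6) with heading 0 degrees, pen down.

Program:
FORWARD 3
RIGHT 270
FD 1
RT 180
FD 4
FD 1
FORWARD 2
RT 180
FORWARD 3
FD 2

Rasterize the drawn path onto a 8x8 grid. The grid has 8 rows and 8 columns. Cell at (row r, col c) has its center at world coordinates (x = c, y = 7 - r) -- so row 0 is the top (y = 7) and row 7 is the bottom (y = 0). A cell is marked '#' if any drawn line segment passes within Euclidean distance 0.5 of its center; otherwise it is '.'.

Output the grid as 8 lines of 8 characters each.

Segment 0: (3,6) -> (6,6)
Segment 1: (6,6) -> (6,7)
Segment 2: (6,7) -> (6,3)
Segment 3: (6,3) -> (6,2)
Segment 4: (6,2) -> (6,0)
Segment 5: (6,0) -> (6,3)
Segment 6: (6,3) -> (6,5)

Answer: ......#.
...####.
......#.
......#.
......#.
......#.
......#.
......#.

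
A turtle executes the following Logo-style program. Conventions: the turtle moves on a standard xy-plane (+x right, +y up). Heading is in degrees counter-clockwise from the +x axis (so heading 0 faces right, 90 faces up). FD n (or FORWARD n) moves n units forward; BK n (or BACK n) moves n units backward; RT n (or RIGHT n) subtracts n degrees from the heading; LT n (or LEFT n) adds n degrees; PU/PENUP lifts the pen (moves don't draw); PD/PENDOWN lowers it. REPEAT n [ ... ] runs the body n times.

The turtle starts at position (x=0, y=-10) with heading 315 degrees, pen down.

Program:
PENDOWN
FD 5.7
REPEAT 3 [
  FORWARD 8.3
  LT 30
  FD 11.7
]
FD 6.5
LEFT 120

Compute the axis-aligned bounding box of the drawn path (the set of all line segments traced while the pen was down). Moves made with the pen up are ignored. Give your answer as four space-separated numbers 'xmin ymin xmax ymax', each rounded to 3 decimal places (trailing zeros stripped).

Answer: 0 -25.076 61.406 -7.03

Derivation:
Executing turtle program step by step:
Start: pos=(0,-10), heading=315, pen down
PD: pen down
FD 5.7: (0,-10) -> (4.031,-14.031) [heading=315, draw]
REPEAT 3 [
  -- iteration 1/3 --
  FD 8.3: (4.031,-14.031) -> (9.899,-19.899) [heading=315, draw]
  LT 30: heading 315 -> 345
  FD 11.7: (9.899,-19.899) -> (21.201,-22.928) [heading=345, draw]
  -- iteration 2/3 --
  FD 8.3: (21.201,-22.928) -> (29.218,-25.076) [heading=345, draw]
  LT 30: heading 345 -> 15
  FD 11.7: (29.218,-25.076) -> (40.519,-22.048) [heading=15, draw]
  -- iteration 3/3 --
  FD 8.3: (40.519,-22.048) -> (48.537,-19.899) [heading=15, draw]
  LT 30: heading 15 -> 45
  FD 11.7: (48.537,-19.899) -> (56.81,-11.626) [heading=45, draw]
]
FD 6.5: (56.81,-11.626) -> (61.406,-7.03) [heading=45, draw]
LT 120: heading 45 -> 165
Final: pos=(61.406,-7.03), heading=165, 8 segment(s) drawn

Segment endpoints: x in {0, 4.031, 9.899, 21.201, 29.218, 40.519, 48.537, 56.81, 61.406}, y in {-25.076, -22.928, -22.048, -19.899, -19.899, -14.031, -11.626, -10, -7.03}
xmin=0, ymin=-25.076, xmax=61.406, ymax=-7.03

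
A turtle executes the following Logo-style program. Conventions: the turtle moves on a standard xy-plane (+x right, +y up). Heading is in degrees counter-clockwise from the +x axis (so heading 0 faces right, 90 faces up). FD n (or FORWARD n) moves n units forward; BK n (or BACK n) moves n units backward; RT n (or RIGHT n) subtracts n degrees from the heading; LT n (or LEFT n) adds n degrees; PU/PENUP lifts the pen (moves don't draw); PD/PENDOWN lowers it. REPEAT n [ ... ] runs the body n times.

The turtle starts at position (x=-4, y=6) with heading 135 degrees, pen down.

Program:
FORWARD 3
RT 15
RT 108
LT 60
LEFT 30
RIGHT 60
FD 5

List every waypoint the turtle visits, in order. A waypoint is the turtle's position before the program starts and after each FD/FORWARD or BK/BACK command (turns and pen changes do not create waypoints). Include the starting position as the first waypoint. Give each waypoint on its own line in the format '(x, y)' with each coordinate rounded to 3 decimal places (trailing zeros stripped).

Answer: (-4, 6)
(-6.121, 8.121)
(-2.406, 11.467)

Derivation:
Executing turtle program step by step:
Start: pos=(-4,6), heading=135, pen down
FD 3: (-4,6) -> (-6.121,8.121) [heading=135, draw]
RT 15: heading 135 -> 120
RT 108: heading 120 -> 12
LT 60: heading 12 -> 72
LT 30: heading 72 -> 102
RT 60: heading 102 -> 42
FD 5: (-6.121,8.121) -> (-2.406,11.467) [heading=42, draw]
Final: pos=(-2.406,11.467), heading=42, 2 segment(s) drawn
Waypoints (3 total):
(-4, 6)
(-6.121, 8.121)
(-2.406, 11.467)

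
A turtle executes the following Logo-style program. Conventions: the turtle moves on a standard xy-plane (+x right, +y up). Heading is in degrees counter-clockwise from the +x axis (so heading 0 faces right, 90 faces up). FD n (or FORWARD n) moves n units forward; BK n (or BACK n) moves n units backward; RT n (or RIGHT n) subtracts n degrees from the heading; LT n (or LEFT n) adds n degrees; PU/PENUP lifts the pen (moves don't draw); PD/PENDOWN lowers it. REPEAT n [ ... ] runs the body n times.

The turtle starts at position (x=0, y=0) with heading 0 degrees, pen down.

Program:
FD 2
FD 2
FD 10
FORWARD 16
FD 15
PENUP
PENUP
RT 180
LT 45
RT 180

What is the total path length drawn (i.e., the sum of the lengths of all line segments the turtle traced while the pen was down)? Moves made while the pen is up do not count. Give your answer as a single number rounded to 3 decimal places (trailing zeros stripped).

Executing turtle program step by step:
Start: pos=(0,0), heading=0, pen down
FD 2: (0,0) -> (2,0) [heading=0, draw]
FD 2: (2,0) -> (4,0) [heading=0, draw]
FD 10: (4,0) -> (14,0) [heading=0, draw]
FD 16: (14,0) -> (30,0) [heading=0, draw]
FD 15: (30,0) -> (45,0) [heading=0, draw]
PU: pen up
PU: pen up
RT 180: heading 0 -> 180
LT 45: heading 180 -> 225
RT 180: heading 225 -> 45
Final: pos=(45,0), heading=45, 5 segment(s) drawn

Segment lengths:
  seg 1: (0,0) -> (2,0), length = 2
  seg 2: (2,0) -> (4,0), length = 2
  seg 3: (4,0) -> (14,0), length = 10
  seg 4: (14,0) -> (30,0), length = 16
  seg 5: (30,0) -> (45,0), length = 15
Total = 45

Answer: 45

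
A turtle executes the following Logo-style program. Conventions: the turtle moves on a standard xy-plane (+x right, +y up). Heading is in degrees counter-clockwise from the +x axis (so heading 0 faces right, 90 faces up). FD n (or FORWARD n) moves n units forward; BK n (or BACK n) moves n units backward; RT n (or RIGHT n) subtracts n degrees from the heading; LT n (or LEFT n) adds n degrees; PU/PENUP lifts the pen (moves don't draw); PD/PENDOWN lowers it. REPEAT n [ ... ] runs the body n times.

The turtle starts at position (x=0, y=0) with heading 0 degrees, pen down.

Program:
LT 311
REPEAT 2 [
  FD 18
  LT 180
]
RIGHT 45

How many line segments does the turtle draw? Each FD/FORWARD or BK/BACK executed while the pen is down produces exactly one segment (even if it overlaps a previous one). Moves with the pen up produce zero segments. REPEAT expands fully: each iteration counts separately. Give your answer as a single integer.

Executing turtle program step by step:
Start: pos=(0,0), heading=0, pen down
LT 311: heading 0 -> 311
REPEAT 2 [
  -- iteration 1/2 --
  FD 18: (0,0) -> (11.809,-13.585) [heading=311, draw]
  LT 180: heading 311 -> 131
  -- iteration 2/2 --
  FD 18: (11.809,-13.585) -> (0,0) [heading=131, draw]
  LT 180: heading 131 -> 311
]
RT 45: heading 311 -> 266
Final: pos=(0,0), heading=266, 2 segment(s) drawn
Segments drawn: 2

Answer: 2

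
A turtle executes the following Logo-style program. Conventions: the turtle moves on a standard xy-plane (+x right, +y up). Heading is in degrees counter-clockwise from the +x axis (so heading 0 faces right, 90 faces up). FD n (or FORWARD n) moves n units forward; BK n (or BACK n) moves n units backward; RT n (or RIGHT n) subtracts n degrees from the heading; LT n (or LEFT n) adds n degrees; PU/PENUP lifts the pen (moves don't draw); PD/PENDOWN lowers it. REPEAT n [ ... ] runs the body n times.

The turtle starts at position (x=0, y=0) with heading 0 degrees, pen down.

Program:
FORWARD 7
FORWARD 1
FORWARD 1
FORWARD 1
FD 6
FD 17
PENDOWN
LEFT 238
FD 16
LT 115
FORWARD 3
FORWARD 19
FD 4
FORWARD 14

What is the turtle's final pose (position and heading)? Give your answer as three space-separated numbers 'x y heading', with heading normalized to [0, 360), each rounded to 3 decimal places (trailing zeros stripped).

Executing turtle program step by step:
Start: pos=(0,0), heading=0, pen down
FD 7: (0,0) -> (7,0) [heading=0, draw]
FD 1: (7,0) -> (8,0) [heading=0, draw]
FD 1: (8,0) -> (9,0) [heading=0, draw]
FD 1: (9,0) -> (10,0) [heading=0, draw]
FD 6: (10,0) -> (16,0) [heading=0, draw]
FD 17: (16,0) -> (33,0) [heading=0, draw]
PD: pen down
LT 238: heading 0 -> 238
FD 16: (33,0) -> (24.521,-13.569) [heading=238, draw]
LT 115: heading 238 -> 353
FD 3: (24.521,-13.569) -> (27.499,-13.934) [heading=353, draw]
FD 19: (27.499,-13.934) -> (46.357,-16.25) [heading=353, draw]
FD 4: (46.357,-16.25) -> (50.327,-16.737) [heading=353, draw]
FD 14: (50.327,-16.737) -> (64.223,-18.444) [heading=353, draw]
Final: pos=(64.223,-18.444), heading=353, 11 segment(s) drawn

Answer: 64.223 -18.444 353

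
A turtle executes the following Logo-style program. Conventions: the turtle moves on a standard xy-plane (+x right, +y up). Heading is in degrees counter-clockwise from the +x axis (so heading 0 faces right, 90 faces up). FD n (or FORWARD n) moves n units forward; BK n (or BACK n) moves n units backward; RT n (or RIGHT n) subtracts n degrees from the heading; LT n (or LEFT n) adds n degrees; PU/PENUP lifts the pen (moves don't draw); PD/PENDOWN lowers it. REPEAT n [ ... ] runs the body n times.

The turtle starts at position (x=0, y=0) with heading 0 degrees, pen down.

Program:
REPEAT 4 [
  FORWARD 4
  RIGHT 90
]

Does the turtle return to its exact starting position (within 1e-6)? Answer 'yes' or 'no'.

Executing turtle program step by step:
Start: pos=(0,0), heading=0, pen down
REPEAT 4 [
  -- iteration 1/4 --
  FD 4: (0,0) -> (4,0) [heading=0, draw]
  RT 90: heading 0 -> 270
  -- iteration 2/4 --
  FD 4: (4,0) -> (4,-4) [heading=270, draw]
  RT 90: heading 270 -> 180
  -- iteration 3/4 --
  FD 4: (4,-4) -> (0,-4) [heading=180, draw]
  RT 90: heading 180 -> 90
  -- iteration 4/4 --
  FD 4: (0,-4) -> (0,0) [heading=90, draw]
  RT 90: heading 90 -> 0
]
Final: pos=(0,0), heading=0, 4 segment(s) drawn

Start position: (0, 0)
Final position: (0, 0)
Distance = 0; < 1e-6 -> CLOSED

Answer: yes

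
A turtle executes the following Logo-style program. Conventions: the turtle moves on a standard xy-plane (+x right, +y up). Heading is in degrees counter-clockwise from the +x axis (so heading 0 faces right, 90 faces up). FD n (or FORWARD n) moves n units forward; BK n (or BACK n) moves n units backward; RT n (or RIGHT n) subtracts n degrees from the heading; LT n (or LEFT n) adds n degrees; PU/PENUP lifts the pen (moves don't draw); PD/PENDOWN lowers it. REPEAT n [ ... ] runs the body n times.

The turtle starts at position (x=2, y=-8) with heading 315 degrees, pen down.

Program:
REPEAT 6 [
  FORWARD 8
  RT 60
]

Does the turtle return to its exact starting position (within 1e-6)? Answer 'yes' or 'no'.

Answer: yes

Derivation:
Executing turtle program step by step:
Start: pos=(2,-8), heading=315, pen down
REPEAT 6 [
  -- iteration 1/6 --
  FD 8: (2,-8) -> (7.657,-13.657) [heading=315, draw]
  RT 60: heading 315 -> 255
  -- iteration 2/6 --
  FD 8: (7.657,-13.657) -> (5.586,-21.384) [heading=255, draw]
  RT 60: heading 255 -> 195
  -- iteration 3/6 --
  FD 8: (5.586,-21.384) -> (-2.141,-23.455) [heading=195, draw]
  RT 60: heading 195 -> 135
  -- iteration 4/6 --
  FD 8: (-2.141,-23.455) -> (-7.798,-17.798) [heading=135, draw]
  RT 60: heading 135 -> 75
  -- iteration 5/6 --
  FD 8: (-7.798,-17.798) -> (-5.727,-10.071) [heading=75, draw]
  RT 60: heading 75 -> 15
  -- iteration 6/6 --
  FD 8: (-5.727,-10.071) -> (2,-8) [heading=15, draw]
  RT 60: heading 15 -> 315
]
Final: pos=(2,-8), heading=315, 6 segment(s) drawn

Start position: (2, -8)
Final position: (2, -8)
Distance = 0; < 1e-6 -> CLOSED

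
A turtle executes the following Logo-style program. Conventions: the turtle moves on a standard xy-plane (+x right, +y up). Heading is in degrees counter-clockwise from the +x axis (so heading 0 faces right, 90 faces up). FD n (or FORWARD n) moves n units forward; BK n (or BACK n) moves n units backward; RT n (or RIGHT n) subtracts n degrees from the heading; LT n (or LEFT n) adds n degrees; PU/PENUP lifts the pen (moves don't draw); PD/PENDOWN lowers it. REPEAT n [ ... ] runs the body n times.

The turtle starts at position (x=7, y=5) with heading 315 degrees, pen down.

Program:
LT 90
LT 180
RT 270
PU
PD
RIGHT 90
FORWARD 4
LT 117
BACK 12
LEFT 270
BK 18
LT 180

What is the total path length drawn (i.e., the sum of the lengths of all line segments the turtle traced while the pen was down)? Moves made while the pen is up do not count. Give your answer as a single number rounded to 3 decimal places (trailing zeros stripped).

Answer: 34

Derivation:
Executing turtle program step by step:
Start: pos=(7,5), heading=315, pen down
LT 90: heading 315 -> 45
LT 180: heading 45 -> 225
RT 270: heading 225 -> 315
PU: pen up
PD: pen down
RT 90: heading 315 -> 225
FD 4: (7,5) -> (4.172,2.172) [heading=225, draw]
LT 117: heading 225 -> 342
BK 12: (4.172,2.172) -> (-7.241,5.88) [heading=342, draw]
LT 270: heading 342 -> 252
BK 18: (-7.241,5.88) -> (-1.679,22.999) [heading=252, draw]
LT 180: heading 252 -> 72
Final: pos=(-1.679,22.999), heading=72, 3 segment(s) drawn

Segment lengths:
  seg 1: (7,5) -> (4.172,2.172), length = 4
  seg 2: (4.172,2.172) -> (-7.241,5.88), length = 12
  seg 3: (-7.241,5.88) -> (-1.679,22.999), length = 18
Total = 34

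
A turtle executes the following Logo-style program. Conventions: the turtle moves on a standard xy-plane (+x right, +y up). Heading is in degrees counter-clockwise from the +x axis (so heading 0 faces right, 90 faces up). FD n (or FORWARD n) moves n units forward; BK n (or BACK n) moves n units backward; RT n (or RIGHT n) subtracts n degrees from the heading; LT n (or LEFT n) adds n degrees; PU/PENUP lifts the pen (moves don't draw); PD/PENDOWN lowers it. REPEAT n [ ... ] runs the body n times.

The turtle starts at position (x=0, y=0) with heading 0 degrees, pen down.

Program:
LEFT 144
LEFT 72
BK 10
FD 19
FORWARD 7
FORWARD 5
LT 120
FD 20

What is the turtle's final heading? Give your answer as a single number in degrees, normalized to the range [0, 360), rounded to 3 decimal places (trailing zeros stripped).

Executing turtle program step by step:
Start: pos=(0,0), heading=0, pen down
LT 144: heading 0 -> 144
LT 72: heading 144 -> 216
BK 10: (0,0) -> (8.09,5.878) [heading=216, draw]
FD 19: (8.09,5.878) -> (-7.281,-5.29) [heading=216, draw]
FD 7: (-7.281,-5.29) -> (-12.944,-9.405) [heading=216, draw]
FD 5: (-12.944,-9.405) -> (-16.989,-12.343) [heading=216, draw]
LT 120: heading 216 -> 336
FD 20: (-16.989,-12.343) -> (1.282,-20.478) [heading=336, draw]
Final: pos=(1.282,-20.478), heading=336, 5 segment(s) drawn

Answer: 336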